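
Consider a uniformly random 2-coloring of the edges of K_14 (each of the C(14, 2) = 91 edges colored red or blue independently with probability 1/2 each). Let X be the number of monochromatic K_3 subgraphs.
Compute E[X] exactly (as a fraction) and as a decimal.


Let X = Σ_S X_S over the C(14, 3) = 364 subsets S of size 3, where X_S = 1 if the K_3 on S is monochromatic.
For a fixed S, the K_3 on S has C(3, 2) = 3 edges. P[all 3 edges red] = (1/2)^3, and likewise for blue, so P[monochromatic] = 2·(1/2)^3 = 2^{1 − 3} = 1/4.
By linearity of expectation: E[X] = C(14, 3) · 2^{1 − 3} = 364 · 1/4 = 91.
Numerically: E[X] ≈ 91.000.

E[X] = C(14,3)·2^(1−C(3,2)) = 91 ≈ 91.000.


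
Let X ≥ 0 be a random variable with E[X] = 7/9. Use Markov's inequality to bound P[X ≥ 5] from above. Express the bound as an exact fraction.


μ = E[X] = 7/9, a = 5.
Markov: P[X ≥ 5] ≤ μ/a = (7/9)/5 = 7/45.
Numerically: ≈ 0.155556.
(Since a = 5 > μ = 0.777778, the bound 7/45 is < 1 and informative.)

P[X ≥ 5] ≤ 7/45 ≈ 0.155556.


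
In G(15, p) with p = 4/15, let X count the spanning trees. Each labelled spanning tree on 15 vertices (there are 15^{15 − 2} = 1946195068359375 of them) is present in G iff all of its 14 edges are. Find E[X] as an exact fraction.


K_15 has 15^{15 − 2} = 1946195068359375 labelled spanning trees.
For each such spanning tree H, let X_H = 1 if all 14 edges of H are present in G. Then P[X_H = 1] = p^{14} = (4/15)^{14} = 268435456/29192926025390625.
By linearity: E[X] = Σ_H E[X_H] = 1946195068359375 · p^{14} = 1946195068359375 · 268435456/29192926025390625 = 268435456/15.
Numerically: E[X] ≈ 1.78957e+07.

E[X] = 1946195068359375 · (4/15)^{14} = 268435456/15 ≈ 1.78957e+07.


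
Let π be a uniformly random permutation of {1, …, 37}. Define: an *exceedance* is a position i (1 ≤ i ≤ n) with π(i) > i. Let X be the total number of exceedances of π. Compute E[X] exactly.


Write X = Σ_{i=1}^{37} X_i, where X_i = 1_{π(i) > i}.
For each fixed i, π(i) is uniform over {1, …, 37} (marginal of a uniform permutation), so P[π(i) > i] = (n − i)/n. Summing: Σ_{i=1}^{37} (n − i)/n = (0 + 1 + … + 36)/37 = 37(37 − 1)/(2·37) = (37 − 1)/2.
Hence E[X] = Σ_{i=1}^{37} (37 − i)/37 = 18 ≈ 18.000000.

E[X] = 18 = 18.000000.


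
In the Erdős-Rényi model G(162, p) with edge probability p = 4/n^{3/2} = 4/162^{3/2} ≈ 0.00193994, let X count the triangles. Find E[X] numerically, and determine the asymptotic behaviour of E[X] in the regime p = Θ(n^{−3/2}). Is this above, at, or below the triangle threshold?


Number of potential triangles: C(162, 3) = 695520.
Each occurs with probability p³ ≈ (0.00193994)³ ≈ 7.30066479e-09.
By linearity: E[X] = C(162, 3)·p³ ≈ 695520 · 7.30066479e-09 ≈ 0.005078.
Since α = 3/2 > 1, p = c/n^{3/2} = o(1/n) is below the triangle threshold p ~ 1/n. Asymptotically E[X] ~ (c³/6)·n^{3(1−α)} = (4³/6)·n^{-1.5} → 0, so by Markov's inequality G has no triangles w.h.p.

E[X] ≈ 0.005078; in regime p = Θ(1/n^{3/2}) E[X] tends to 0 (below the triangle threshold p ~ 1/n).


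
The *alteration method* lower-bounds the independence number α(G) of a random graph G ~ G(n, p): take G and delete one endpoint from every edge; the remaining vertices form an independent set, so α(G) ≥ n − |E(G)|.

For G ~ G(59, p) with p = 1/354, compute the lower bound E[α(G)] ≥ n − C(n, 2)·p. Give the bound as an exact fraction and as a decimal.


E[|E(G)|] = C(59, 2)·p = 1711 · (1/354) = 29/6.
E[α(G)] ≥ n − E[|E(G)|] = 59 − 29/6 = 325/6.
Numerically: ≈ 54.1667.
(This is only a lower bound; the true E[α(G)] may be larger.)

E[α(G)] ≥ 325/6 ≈ 54.1667.


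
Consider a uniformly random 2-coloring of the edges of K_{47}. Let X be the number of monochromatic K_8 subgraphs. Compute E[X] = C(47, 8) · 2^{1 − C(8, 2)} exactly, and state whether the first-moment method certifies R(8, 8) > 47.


E[X] = C(47, 8) · 2^{1 − 28} = 314457495 · 2^{−27} = 314457495/134217728.
As a reduced fraction: E[X] = 314457495/134217728 ≈ 2.343.
Is E[X] < 1? NO.
Since E[X] ≥ 1, the first-moment bound is inconclusive at n = 47; it does NOT by itself certify R(8, 8) > 47.

E[X] = 314457495/134217728 ≈ 2.343; E[X] ≥ 1; first-moment method inconclusive here.


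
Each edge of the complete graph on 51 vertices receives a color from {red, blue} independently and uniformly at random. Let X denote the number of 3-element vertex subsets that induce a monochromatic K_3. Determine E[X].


Let X = Σ_S X_S over the C(51, 3) = 20825 subsets S of size 3, where X_S = 1 if the K_3 on S is monochromatic.
For a fixed S, the K_3 on S has C(3, 2) = 3 edges. P[all 3 edges red] = (1/2)^3, and likewise for blue, so P[monochromatic] = 2·(1/2)^3 = 2^{1 − 3} = 1/4.
Summing: E[X] = C(51, 3) · 2^{1 − 3} = 20825 · 1/4 = 20825/4.
Numerically: E[X] ≈ 5206.250.

E[X] = C(51,3)·2^(1−C(3,2)) = 20825/4 ≈ 5206.250.


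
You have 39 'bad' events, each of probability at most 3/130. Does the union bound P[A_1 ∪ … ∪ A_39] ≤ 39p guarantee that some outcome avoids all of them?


Union bound: P[∪_{i=1}^{39} A_i] ≤ Σ_i P[A_i] ≤ 39·p = 39·(3/130) = 9/10.
Numerically: 9/10 ≈ 0.900000.
Is 9/10 < 1? YES.
Since P[∪ A_i] ≤ 9/10 < 1, the complement has P[∩ A_i^c] ≥ 1 − 9/10 = 1/10 > 0, so some outcome avoids every A_i.

39·p = 9/10 ≈ 0.900000; existence CERTIFIED by the union bound.


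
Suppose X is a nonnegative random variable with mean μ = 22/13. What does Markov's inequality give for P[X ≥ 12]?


μ = E[X] = 22/13, a = 12.
Markov: P[X ≥ 12] ≤ μ/a = (22/13)/12 = 11/78.
Numerically: ≈ 0.141.
(Since a = 12 > μ = 1.692, the bound 11/78 is < 1 and informative.)

P[X ≥ 12] ≤ 11/78 ≈ 0.141.


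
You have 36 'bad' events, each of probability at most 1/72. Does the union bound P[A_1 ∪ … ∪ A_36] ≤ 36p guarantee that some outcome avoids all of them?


Union bound: P[∪_{i=1}^{36} A_i] ≤ Σ_i P[A_i] ≤ 36·p = 36·(1/72) = 1/2.
Numerically: 1/2 ≈ 0.5000.
Is 1/2 < 1? YES.
Since P[∪ A_i] ≤ 1/2 < 1, the complement has P[∩ A_i^c] ≥ 1 − 1/2 = 1/2 > 0, so some outcome avoids every A_i.

36·p = 1/2 ≈ 0.5000; existence CERTIFIED by the union bound.


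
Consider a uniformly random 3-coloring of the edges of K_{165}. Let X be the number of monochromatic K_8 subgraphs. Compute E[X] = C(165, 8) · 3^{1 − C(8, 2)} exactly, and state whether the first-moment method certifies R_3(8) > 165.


E[X] = C(165, 8) · 3^{1 − 28} = 11468588169060 · 3^{−27} = 11468588169060/7625597484987.
As a reduced fraction: E[X] = 141587508260/94143178827 ≈ 1.50396.
Is E[X] < 1? NO.
Since E[X] ≥ 1, the first-moment bound is inconclusive at n = 165; it does NOT by itself certify R_3(8) > 165.

E[X] = 141587508260/94143178827 ≈ 1.50396; E[X] ≥ 1; first-moment method inconclusive here.


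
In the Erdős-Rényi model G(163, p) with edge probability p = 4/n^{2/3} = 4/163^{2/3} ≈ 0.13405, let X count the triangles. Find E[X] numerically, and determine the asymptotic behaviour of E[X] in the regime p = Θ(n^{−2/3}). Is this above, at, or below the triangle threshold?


Number of potential triangles: C(163, 3) = 708561.
Each occurs with probability p³ ≈ (0.13405)³ ≈ 2.40882231e-03.
By linearity: E[X] = C(163, 3)·p³ ≈ 708561 · 2.40882231e-03 ≈ 1706.797546.
Since α = 2/3 < 1, p = c/n^{2/3} ≫ 1/n is above the triangle threshold p ~ 1/n. Asymptotically E[X] ~ (c³/6)·n^{3(1−α)} = (4³/6)·n^{1} → ∞; triangles are abundant w.h.p.

E[X] ≈ 1706.797546; in regime p = Θ(1/n^{2/3}) E[X] diverges (above the triangle threshold p ~ 1/n).


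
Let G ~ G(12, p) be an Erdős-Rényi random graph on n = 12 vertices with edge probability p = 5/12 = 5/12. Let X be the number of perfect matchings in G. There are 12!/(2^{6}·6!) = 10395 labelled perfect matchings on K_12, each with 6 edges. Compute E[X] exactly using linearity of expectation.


K_12 has 12!/(2^{6}·6!) = 10395 labelled perfect matchings.
For each such perfect matching H, let X_H = 1 if all 6 edges of H are present in G. Then P[X_H = 1] = p^{6} = (5/12)^{6} = 15625/2985984.
By linearity: E[X] = Σ_H E[X_H] = 10395 · p^{6} = 10395 · 15625/2985984 = 6015625/110592.
Numerically: E[X] ≈ 54.395.

E[X] = 10395 · (5/12)^{6} = 6015625/110592 ≈ 54.395.


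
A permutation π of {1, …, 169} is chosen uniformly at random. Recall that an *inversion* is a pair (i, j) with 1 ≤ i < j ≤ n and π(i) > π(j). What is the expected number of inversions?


Write X = Σ X_I over the C(169, 2) = 14196 pairs i < j, with X_I the indicator of one inversion.
There are 14196 indicators.
For each fixed pair i < j, the values π(i) and π(j) are two distinct elements of {1, …, 169} in uniformly random order; by symmetry P[π(i) > π(j)] = 1/2.
By linearity: E[X] = 14196 · (1/2) = C(169, 2) · (1/2) = 14196/2 = 7098 ≈ 7098.00000.

E[X] = 7098 = 7098.00000.


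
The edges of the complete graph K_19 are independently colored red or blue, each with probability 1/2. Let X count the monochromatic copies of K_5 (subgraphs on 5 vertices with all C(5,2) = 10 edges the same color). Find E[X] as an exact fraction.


Let X = Σ_S X_S over the C(19, 5) = 11628 subsets S of size 5, where X_S = 1 if the K_5 on S is monochromatic.
For a fixed S, the K_5 on S has C(5, 2) = 10 edges. P[all 10 edges red] = (1/2)^10, and likewise for blue, so P[monochromatic] = 2·(1/2)^10 = 2^{1 − 10} = 1/512.
Summing: E[X] = C(19, 5) · 2^{1 − 10} = 11628 · 1/512 = 2907/128.
Numerically: E[X] ≈ 22.710938.

E[X] = C(19,5)·2^(1−C(5,2)) = 2907/128 ≈ 22.710938.


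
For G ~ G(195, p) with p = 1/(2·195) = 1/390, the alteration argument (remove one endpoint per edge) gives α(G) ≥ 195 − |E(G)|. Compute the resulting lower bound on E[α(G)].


E[|E(G)|] = C(195, 2)·p = 18915 · (1/390) = 97/2.
E[α(G)] ≥ n − E[|E(G)|] = 195 − 97/2 = 293/2.
Numerically: ≈ 146.500000.
(This is only a lower bound; the true E[α(G)] may be larger.)

E[α(G)] ≥ 293/2 ≈ 146.500000.


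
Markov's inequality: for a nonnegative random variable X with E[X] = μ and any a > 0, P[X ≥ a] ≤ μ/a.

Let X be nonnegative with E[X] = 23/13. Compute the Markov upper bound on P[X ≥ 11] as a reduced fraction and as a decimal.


μ = E[X] = 23/13, a = 11.
Markov: P[X ≥ 11] ≤ μ/a = (23/13)/11 = 23/143.
Numerically: ≈ 0.1608.
(Since a = 11 > μ = 1.7692, the bound 23/143 is < 1 and informative.)

P[X ≥ 11] ≤ 23/143 ≈ 0.1608.


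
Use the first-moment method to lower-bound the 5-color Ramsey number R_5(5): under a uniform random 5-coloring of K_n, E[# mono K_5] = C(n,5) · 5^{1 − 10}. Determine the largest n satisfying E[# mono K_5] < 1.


We need C(n, 5) · 5^{1 − 10} < 1, i.e. C(n, 5) < 5^{10 − 1} = 1953125.
Check values of n near the boundary:
  n = 46: C(46, 5) = 1370754; 1370754 < 1953125? YES
  n = 47: C(47, 5) = 1533939; 1533939 < 1953125? YES
  n = 48: C(48, 5) = 1712304; 1712304 < 1953125? YES
  n = 49: C(49, 5) = 1906884; 1906884 < 1953125? YES
  n = 50: C(50, 5) = 2118760; 2118760 < 1953125? NO
The largest n with C(n, 5) < 1953125 is n = 49 (where E[X] = 1906884/1953125 ≈ 0.9763246). Hence R_5(5) > 49, i.e. R_5(5) ≥ 50.

Largest n = 49; hence R_5(5) > 49.


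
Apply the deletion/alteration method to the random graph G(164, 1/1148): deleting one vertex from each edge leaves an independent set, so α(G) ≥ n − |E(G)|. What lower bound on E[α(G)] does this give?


E[|E(G)|] = C(164, 2)·p = 13366 · (1/1148) = 163/14.
E[α(G)] ≥ n − E[|E(G)|] = 164 − 163/14 = 2133/14.
Numerically: ≈ 152.35714.
(This is only a lower bound; the true E[α(G)] may be larger.)

E[α(G)] ≥ 2133/14 ≈ 152.35714.


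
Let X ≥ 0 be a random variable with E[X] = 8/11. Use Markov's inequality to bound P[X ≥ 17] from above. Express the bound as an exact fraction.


μ = E[X] = 8/11, a = 17.
Markov: P[X ≥ 17] ≤ μ/a = (8/11)/17 = 8/187.
Numerically: ≈ 0.0428.
(Since a = 17 > μ = 0.7273, the bound 8/187 is < 1 and informative.)

P[X ≥ 17] ≤ 8/187 ≈ 0.0428.


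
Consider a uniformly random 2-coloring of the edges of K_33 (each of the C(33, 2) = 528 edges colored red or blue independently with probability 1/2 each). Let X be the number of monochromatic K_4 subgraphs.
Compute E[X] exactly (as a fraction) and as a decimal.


Let X = Σ_S X_S over the C(33, 4) = 40920 subsets S of size 4, where X_S = 1 if the K_4 on S is monochromatic.
For a fixed S, the K_4 on S has C(4, 2) = 6 edges. P[all 6 edges red] = (1/2)^6, and likewise for blue, so P[monochromatic] = 2·(1/2)^6 = 2^{1 − 6} = 1/32.
By linearity: E[X] = C(33, 4) · 2^{1 − 6} = 40920 · 1/32 = 5115/4.
Numerically: E[X] ≈ 1278.750.

E[X] = C(33,4)·2^(1−C(4,2)) = 5115/4 ≈ 1278.750.


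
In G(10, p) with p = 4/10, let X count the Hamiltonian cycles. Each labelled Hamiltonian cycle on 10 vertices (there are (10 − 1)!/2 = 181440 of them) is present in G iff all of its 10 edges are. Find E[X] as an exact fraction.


K_10 has (10 − 1)!/2 = 181440 labelled Hamiltonian cycles.
For each such Hamiltonian cycle H, let X_H = 1 if all 10 edges of H are present in G. Then P[X_H = 1] = p^{10} = (2/5)^{10} = 1024/9765625.
By linearity of expectation: E[X] = Σ_H E[X_H] = 181440 · p^{10} = 181440 · 1024/9765625 = 37158912/1953125.
Numerically: E[X] ≈ 19.03.

E[X] = 181440 · (2/5)^{10} = 37158912/1953125 ≈ 19.03.


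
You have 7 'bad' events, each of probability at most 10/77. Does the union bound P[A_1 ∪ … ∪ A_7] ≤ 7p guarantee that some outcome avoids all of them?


Union bound: P[∪_{i=1}^{7} A_i] ≤ Σ_i P[A_i] ≤ 7·p = 7·(10/77) = 10/11.
Numerically: 10/11 ≈ 0.90909.
Is 10/11 < 1? YES.
Since P[∪ A_i] ≤ 10/11 < 1, the complement has P[∩ A_i^c] ≥ 1 − 10/11 = 1/11 > 0, so some outcome avoids every A_i.

7·p = 10/11 ≈ 0.90909; existence CERTIFIED by the union bound.


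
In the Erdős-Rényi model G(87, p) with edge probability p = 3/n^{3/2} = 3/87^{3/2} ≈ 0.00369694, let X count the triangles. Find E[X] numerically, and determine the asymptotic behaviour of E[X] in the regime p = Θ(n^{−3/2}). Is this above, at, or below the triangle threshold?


Number of potential triangles: C(87, 3) = 105995.
Each occurs with probability p³ ≈ (0.00369694)³ ≈ 5.05274205e-08.
By linearity: E[X] = C(87, 3)·p³ ≈ 105995 · 5.05274205e-08 ≈ 0.005356.
Since α = 3/2 > 1, p = c/n^{3/2} = o(1/n) is below the triangle threshold p ~ 1/n. Asymptotically E[X] ~ (c³/6)·n^{3(1−α)} = (3³/6)·n^{-1.5} → 0, so by Markov's inequality G has no triangles w.h.p.

E[X] ≈ 0.005356; in regime p = Θ(1/n^{3/2}) E[X] tends to 0 (below the triangle threshold p ~ 1/n).


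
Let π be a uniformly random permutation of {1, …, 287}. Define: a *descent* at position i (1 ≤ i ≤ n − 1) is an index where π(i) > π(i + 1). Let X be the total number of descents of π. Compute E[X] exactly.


Write X = Σ X_I over i = 1, …, 286, with X_I the indicator of one descent.
There are 286 indicators.
For each fixed i, the pair (π(i), π(i+1)) is a uniformly random ordered pair of distinct values from {1, …, 287}; by symmetry P[π(i) > π(i+1)] = 1/2.
By linearity: E[X] = 286 · (1/2) = (287 − 1) · (1/2) = 143 ≈ 143.00000.

E[X] = 143 = 143.00000.


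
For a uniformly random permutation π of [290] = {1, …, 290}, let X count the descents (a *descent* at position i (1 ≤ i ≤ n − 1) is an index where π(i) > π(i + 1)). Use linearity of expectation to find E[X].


Write X = Σ X_I over i = 1, …, 289, with X_I the indicator of one descent.
There are 289 indicators.
For each fixed i, the pair (π(i), π(i+1)) is a uniformly random ordered pair of distinct values from {1, …, 290}; by symmetry P[π(i) > π(i+1)] = 1/2.
By linearity: E[X] = 289 · (1/2) = (290 − 1) · (1/2) = 289/2 ≈ 144.50000.

E[X] = 289/2 = 144.50000.


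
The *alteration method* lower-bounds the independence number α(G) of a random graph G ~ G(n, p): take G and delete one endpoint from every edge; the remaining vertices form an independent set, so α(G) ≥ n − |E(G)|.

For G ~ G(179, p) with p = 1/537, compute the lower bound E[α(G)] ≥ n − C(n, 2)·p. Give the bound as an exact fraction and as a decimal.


E[|E(G)|] = C(179, 2)·p = 15931 · (1/537) = 89/3.
E[α(G)] ≥ n − E[|E(G)|] = 179 − 89/3 = 448/3.
Numerically: ≈ 149.333.
(This is only a lower bound; the true E[α(G)] may be larger.)

E[α(G)] ≥ 448/3 ≈ 149.333.


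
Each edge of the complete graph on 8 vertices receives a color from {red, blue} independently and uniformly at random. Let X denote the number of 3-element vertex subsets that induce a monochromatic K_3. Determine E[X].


Let X = Σ_S X_S over the C(8, 3) = 56 subsets S of size 3, where X_S = 1 if the K_3 on S is monochromatic.
For a fixed S, the K_3 on S has C(3, 2) = 3 edges. P[all 3 edges red] = (1/2)^3, and likewise for blue, so P[monochromatic] = 2·(1/2)^3 = 2^{1 − 3} = 1/4.
By linearity of expectation: E[X] = C(8, 3) · 2^{1 − 3} = 56 · 1/4 = 14.
Numerically: E[X] ≈ 14.000000.

E[X] = C(8,3)·2^(1−C(3,2)) = 14 ≈ 14.000000.


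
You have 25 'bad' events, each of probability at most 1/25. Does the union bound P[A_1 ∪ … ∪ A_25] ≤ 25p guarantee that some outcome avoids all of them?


Union bound: P[∪_{i=1}^{25} A_i] ≤ Σ_i P[A_i] ≤ 25·p = 25·(1/25) = 1.
Numerically: 1 ≈ 1.000.
Is 1 < 1? NO.
Since the bound 1 is ≥ 1, the union bound is uninformative here; it does NOT by itself certify existence.

25·p = 1 ≈ 1.000; existence NOT certified by the union bound.


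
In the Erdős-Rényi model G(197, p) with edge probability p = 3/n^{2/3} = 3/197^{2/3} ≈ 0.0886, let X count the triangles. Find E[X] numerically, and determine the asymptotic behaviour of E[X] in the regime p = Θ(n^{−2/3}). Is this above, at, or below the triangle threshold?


Number of potential triangles: C(197, 3) = 1254890.
Each occurs with probability p³ ≈ (0.0886)³ ≈ 6.95715e-04.
By linearity: E[X] = C(197, 3)·p³ ≈ 1254890 · 6.95715e-04 ≈ 873.046.
Since α = 2/3 < 1, p = c/n^{2/3} ≫ 1/n is above the triangle threshold p ~ 1/n. Asymptotically E[X] ~ (c³/6)·n^{3(1−α)} = (3³/6)·n^{1} → ∞; triangles are abundant w.h.p.

E[X] ≈ 873.046; in regime p = Θ(1/n^{2/3}) E[X] diverges (above the triangle threshold p ~ 1/n).


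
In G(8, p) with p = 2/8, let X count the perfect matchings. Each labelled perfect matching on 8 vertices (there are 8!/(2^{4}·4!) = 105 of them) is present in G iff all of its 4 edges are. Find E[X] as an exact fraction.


K_8 has 8!/(2^{4}·4!) = 105 labelled perfect matchings.
For each such perfect matching H, let X_H = 1 if all 4 edges of H are present in G. Then P[X_H = 1] = p^{4} = (1/4)^{4} = 1/256.
By linearity of expectation: E[X] = Σ_H E[X_H] = 105 · p^{4} = 105 · 1/256 = 105/256.
Numerically: E[X] ≈ 0.410156.

E[X] = 105 · (1/4)^{4} = 105/256 ≈ 0.410156.


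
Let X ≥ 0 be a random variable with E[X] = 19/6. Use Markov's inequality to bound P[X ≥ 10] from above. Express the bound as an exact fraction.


μ = E[X] = 19/6, a = 10.
Markov: P[X ≥ 10] ≤ μ/a = (19/6)/10 = 19/60.
Numerically: ≈ 0.317.
(Since a = 10 > μ = 3.167, the bound 19/60 is < 1 and informative.)

P[X ≥ 10] ≤ 19/60 ≈ 0.317.


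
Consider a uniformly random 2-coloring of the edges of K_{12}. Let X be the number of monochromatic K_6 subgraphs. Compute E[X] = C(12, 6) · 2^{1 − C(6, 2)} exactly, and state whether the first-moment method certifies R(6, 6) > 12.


E[X] = C(12, 6) · 2^{1 − 15} = 924 · 2^{−14} = 924/16384.
As a reduced fraction: E[X] = 231/4096 ≈ 0.056396.
Is E[X] < 1? YES.
Since E[X] < 1, there exists a 2-coloring of K_{12} with no monochromatic K_6; hence R(6, 6) > 12.

E[X] = 231/4096 ≈ 0.056396; E[X] < 1, so R(6, 6) > 12.


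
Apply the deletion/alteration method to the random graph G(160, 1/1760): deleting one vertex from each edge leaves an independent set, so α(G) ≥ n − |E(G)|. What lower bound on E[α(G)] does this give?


E[|E(G)|] = C(160, 2)·p = 12720 · (1/1760) = 159/22.
E[α(G)] ≥ n − E[|E(G)|] = 160 − 159/22 = 3361/22.
Numerically: ≈ 152.773.
(This is only a lower bound; the true E[α(G)] may be larger.)

E[α(G)] ≥ 3361/22 ≈ 152.773.


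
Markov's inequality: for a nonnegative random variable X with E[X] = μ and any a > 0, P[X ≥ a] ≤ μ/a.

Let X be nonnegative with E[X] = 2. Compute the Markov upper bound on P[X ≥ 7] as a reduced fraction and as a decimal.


μ = E[X] = 2, a = 7.
Markov: P[X ≥ 7] ≤ μ/a = (2)/7 = 2/7.
Numerically: ≈ 0.28571.
(Since a = 7 > μ = 2.00000, the bound 2/7 is < 1 and informative.)

P[X ≥ 7] ≤ 2/7 ≈ 0.28571.


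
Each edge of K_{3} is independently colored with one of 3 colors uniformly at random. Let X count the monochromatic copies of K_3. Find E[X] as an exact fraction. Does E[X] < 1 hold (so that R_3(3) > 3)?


E[X] = C(3, 3) · 3^{1 − 3} = 1 · 3^{−2} = 1/9.
As a reduced fraction: E[X] = 1/9 ≈ 0.11111.
Is E[X] < 1? YES.
Since E[X] < 1, there exists a 3-coloring of K_{3} with no monochromatic K_3; hence R_3(3) > 3.

E[X] = 1/9 ≈ 0.11111; E[X] < 1, so R_3(3) > 3.


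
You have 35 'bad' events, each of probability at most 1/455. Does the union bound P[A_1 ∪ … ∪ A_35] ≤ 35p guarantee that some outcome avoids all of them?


Union bound: P[∪_{i=1}^{35} A_i] ≤ Σ_i P[A_i] ≤ 35·p = 35·(1/455) = 1/13.
Numerically: 1/13 ≈ 0.0769.
Is 1/13 < 1? YES.
Since P[∪ A_i] ≤ 1/13 < 1, the complement has P[∩ A_i^c] ≥ 1 − 1/13 = 12/13 > 0, so some outcome avoids every A_i.

35·p = 1/13 ≈ 0.0769; existence CERTIFIED by the union bound.


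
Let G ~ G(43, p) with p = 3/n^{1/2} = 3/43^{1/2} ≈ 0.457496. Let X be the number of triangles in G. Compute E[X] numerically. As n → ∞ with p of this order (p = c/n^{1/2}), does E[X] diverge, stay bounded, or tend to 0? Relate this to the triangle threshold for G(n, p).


Number of potential triangles: C(43, 3) = 12341.
Each occurs with probability p³ ≈ (0.457496)³ ≈ 9.57549163e-02.
By linearity: E[X] = C(43, 3)·p³ ≈ 12341 · 9.57549163e-02 ≈ 1181.711422.
Since α = 1/2 < 1, p = c/n^{1/2} ≫ 1/n is above the triangle threshold p ~ 1/n. Asymptotically E[X] ~ (c³/6)·n^{3(1−α)} = (3³/6)·n^{1.5} → ∞; triangles are abundant w.h.p.

E[X] ≈ 1181.711422; in regime p = Θ(1/n^{1/2}) E[X] diverges (above the triangle threshold p ~ 1/n).


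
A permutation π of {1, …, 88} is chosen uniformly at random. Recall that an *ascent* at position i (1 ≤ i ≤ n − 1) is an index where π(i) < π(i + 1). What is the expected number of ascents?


Write X = Σ X_I over i = 1, …, 87, with X_I the indicator of one ascent.
There are 87 indicators.
For each fixed i, the pair (π(i), π(i+1)) is a uniformly random ordered pair of distinct values from {1, …, 88}; by symmetry P[π(i) < π(i+1)] = 1/2.
By linearity: E[X] = 87 · (1/2) = (88 − 1) · (1/2) = 87/2 ≈ 43.500000.

E[X] = 87/2 = 43.500000.


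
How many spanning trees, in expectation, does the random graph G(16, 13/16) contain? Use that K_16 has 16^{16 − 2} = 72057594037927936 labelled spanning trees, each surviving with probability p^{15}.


K_16 has 16^{16 − 2} = 72057594037927936 labelled spanning trees.
For each such spanning tree H, let X_H = 1 if all 15 edges of H are present in G. Then P[X_H = 1] = p^{15} = (13/16)^{15} = 51185893014090757/1152921504606846976.
By linearity: E[X] = Σ_H E[X_H] = 72057594037927936 · p^{15} = 72057594037927936 · 51185893014090757/1152921504606846976 = 51185893014090757/16.
Numerically: E[X] ≈ 3.19912e+15.

E[X] = 72057594037927936 · (13/16)^{15} = 51185893014090757/16 ≈ 3.19912e+15.


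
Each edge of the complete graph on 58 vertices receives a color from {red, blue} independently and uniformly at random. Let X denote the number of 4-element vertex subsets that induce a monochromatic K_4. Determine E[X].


Let X = Σ_S X_S over the C(58, 4) = 424270 subsets S of size 4, where X_S = 1 if the K_4 on S is monochromatic.
For a fixed S, the K_4 on S has C(4, 2) = 6 edges. P[all 6 edges red] = (1/2)^6, and likewise for blue, so P[monochromatic] = 2·(1/2)^6 = 2^{1 − 6} = 1/32.
By linearity: E[X] = C(58, 4) · 2^{1 − 6} = 424270 · 1/32 = 212135/16.
Numerically: E[X] ≈ 13258.438.

E[X] = C(58,4)·2^(1−C(4,2)) = 212135/16 ≈ 13258.438.


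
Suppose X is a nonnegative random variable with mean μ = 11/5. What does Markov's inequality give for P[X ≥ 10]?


μ = E[X] = 11/5, a = 10.
Markov: P[X ≥ 10] ≤ μ/a = (11/5)/10 = 11/50.
Numerically: ≈ 0.220000.
(Since a = 10 > μ = 2.200000, the bound 11/50 is < 1 and informative.)

P[X ≥ 10] ≤ 11/50 ≈ 0.220000.


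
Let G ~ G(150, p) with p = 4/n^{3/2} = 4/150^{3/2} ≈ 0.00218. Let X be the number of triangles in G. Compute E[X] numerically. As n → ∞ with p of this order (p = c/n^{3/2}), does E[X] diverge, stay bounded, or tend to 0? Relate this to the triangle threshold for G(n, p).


Number of potential triangles: C(150, 3) = 551300.
Each occurs with probability p³ ≈ (0.00218)³ ≈ 1.03221e-08.
By linearity: E[X] = C(150, 3)·p³ ≈ 551300 · 1.03221e-08 ≈ 0.006.
Since α = 3/2 > 1, p = c/n^{3/2} = o(1/n) is below the triangle threshold p ~ 1/n. Asymptotically E[X] ~ (c³/6)·n^{3(1−α)} = (4³/6)·n^{-1.5} → 0, so by Markov's inequality G has no triangles w.h.p.

E[X] ≈ 0.006; in regime p = Θ(1/n^{3/2}) E[X] tends to 0 (below the triangle threshold p ~ 1/n).


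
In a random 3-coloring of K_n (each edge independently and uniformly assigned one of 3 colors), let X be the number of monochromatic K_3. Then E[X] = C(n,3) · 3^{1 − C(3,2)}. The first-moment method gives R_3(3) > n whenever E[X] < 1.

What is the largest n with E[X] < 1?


We need C(n, 3) · 3^{1 − 3} < 1, i.e. C(n, 3) < 3^{3 − 1} = 9.
Check values of n near the boundary:
  n = 3: C(3, 3) = 1; 1 < 9? YES
  n = 4: C(4, 3) = 4; 4 < 9? YES
  n = 5: C(5, 3) = 10; 10 < 9? NO
  n = 6: C(6, 3) = 20; 20 < 9? NO
The largest n with C(n, 3) < 9 is n = 4 (where E[X] = 4/9 ≈ 0.444444). Hence R_3(3) > 4, i.e. R_3(3) ≥ 5.

Largest n = 4; hence R_3(3) > 4.


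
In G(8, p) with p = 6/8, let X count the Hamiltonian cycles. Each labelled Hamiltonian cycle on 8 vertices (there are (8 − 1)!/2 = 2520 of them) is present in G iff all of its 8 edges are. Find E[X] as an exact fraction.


K_8 has (8 − 1)!/2 = 2520 labelled Hamiltonian cycles.
For each such Hamiltonian cycle H, let X_H = 1 if all 8 edges of H are present in G. Then P[X_H = 1] = p^{8} = (3/4)^{8} = 6561/65536.
Summing the indicators: E[X] = Σ_H E[X_H] = 2520 · p^{8} = 2520 · 6561/65536 = 2066715/8192.
Numerically: E[X] ≈ 252.3.

E[X] = 2520 · (3/4)^{8} = 2066715/8192 ≈ 252.3.


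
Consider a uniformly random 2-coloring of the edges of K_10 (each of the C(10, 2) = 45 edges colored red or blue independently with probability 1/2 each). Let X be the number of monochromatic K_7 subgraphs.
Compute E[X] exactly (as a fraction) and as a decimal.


Let X = Σ_S X_S over the C(10, 7) = 120 subsets S of size 7, where X_S = 1 if the K_7 on S is monochromatic.
For a fixed S, the K_7 on S has C(7, 2) = 21 edges. P[all 21 edges red] = (1/2)^21, and likewise for blue, so P[monochromatic] = 2·(1/2)^21 = 2^{1 − 21} = 1/1048576.
By linearity: E[X] = C(10, 7) · 2^{1 − 21} = 120 · 1/1048576 = 15/131072.
Numerically: E[X] ≈ 0.0001.

E[X] = C(10,7)·2^(1−C(7,2)) = 15/131072 ≈ 0.0001.


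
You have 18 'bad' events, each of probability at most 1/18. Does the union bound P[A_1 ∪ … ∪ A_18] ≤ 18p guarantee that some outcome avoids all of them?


Union bound: P[∪_{i=1}^{18} A_i] ≤ Σ_i P[A_i] ≤ 18·p = 18·(1/18) = 1.
Numerically: 1 ≈ 1.000.
Is 1 < 1? NO.
Since the bound 1 is ≥ 1, the union bound is uninformative here; it does NOT by itself certify existence.

18·p = 1 ≈ 1.000; existence NOT certified by the union bound.


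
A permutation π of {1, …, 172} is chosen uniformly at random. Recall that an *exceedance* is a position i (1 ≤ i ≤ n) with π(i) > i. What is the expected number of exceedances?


Write X = Σ_{i=1}^{172} X_i, where X_i = 1_{π(i) > i}.
For each fixed i, π(i) is uniform over {1, …, 172} (marginal of a uniform permutation), so P[π(i) > i] = (n − i)/n. Summing: Σ_{i=1}^{172} (n − i)/n = (0 + 1 + … + 171)/172 = 172(172 − 1)/(2·172) = (172 − 1)/2.
Hence E[X] = Σ_{i=1}^{172} (172 − i)/172 = 171/2 ≈ 85.500.

E[X] = 171/2 = 85.500.


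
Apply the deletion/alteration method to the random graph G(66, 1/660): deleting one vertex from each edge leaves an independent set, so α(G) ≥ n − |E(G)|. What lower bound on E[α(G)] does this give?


E[|E(G)|] = C(66, 2)·p = 2145 · (1/660) = 13/4.
E[α(G)] ≥ n − E[|E(G)|] = 66 − 13/4 = 251/4.
Numerically: ≈ 62.750.
(This is only a lower bound; the true E[α(G)] may be larger.)

E[α(G)] ≥ 251/4 ≈ 62.750.


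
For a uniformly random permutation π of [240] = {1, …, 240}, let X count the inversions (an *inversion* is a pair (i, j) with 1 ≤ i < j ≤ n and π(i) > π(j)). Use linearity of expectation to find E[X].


Write X = Σ X_I over the C(240, 2) = 28680 pairs i < j, with X_I the indicator of one inversion.
There are 28680 indicators.
For each fixed pair i < j, the values π(i) and π(j) are two distinct elements of {1, …, 240} in uniformly random order; by symmetry P[π(i) > π(j)] = 1/2.
By linearity: E[X] = 28680 · (1/2) = C(240, 2) · (1/2) = 28680/2 = 14340 ≈ 14340.000.

E[X] = 14340 = 14340.000.


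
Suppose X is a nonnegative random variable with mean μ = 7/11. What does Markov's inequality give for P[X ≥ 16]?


μ = E[X] = 7/11, a = 16.
Markov: P[X ≥ 16] ≤ μ/a = (7/11)/16 = 7/176.
Numerically: ≈ 0.0398.
(Since a = 16 > μ = 0.6364, the bound 7/176 is < 1 and informative.)

P[X ≥ 16] ≤ 7/176 ≈ 0.0398.


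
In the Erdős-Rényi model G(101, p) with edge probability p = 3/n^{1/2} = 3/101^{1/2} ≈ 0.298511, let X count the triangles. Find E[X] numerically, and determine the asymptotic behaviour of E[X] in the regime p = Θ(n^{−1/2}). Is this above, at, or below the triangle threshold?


Number of potential triangles: C(101, 3) = 166650.
Each occurs with probability p³ ≈ (0.298511)³ ≈ 2.66000041e-02.
By linearity: E[X] = C(101, 3)·p³ ≈ 166650 · 2.66000041e-02 ≈ 4432.890682.
Since α = 1/2 < 1, p = c/n^{1/2} ≫ 1/n is above the triangle threshold p ~ 1/n. Asymptotically E[X] ~ (c³/6)·n^{3(1−α)} = (3³/6)·n^{1.5} → ∞; triangles are abundant w.h.p.

E[X] ≈ 4432.890682; in regime p = Θ(1/n^{1/2}) E[X] diverges (above the triangle threshold p ~ 1/n).


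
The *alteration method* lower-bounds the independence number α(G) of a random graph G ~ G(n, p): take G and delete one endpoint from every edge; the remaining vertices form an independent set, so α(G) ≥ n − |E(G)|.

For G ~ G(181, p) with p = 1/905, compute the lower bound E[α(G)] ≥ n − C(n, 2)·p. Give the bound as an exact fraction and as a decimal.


E[|E(G)|] = C(181, 2)·p = 16290 · (1/905) = 18.
E[α(G)] ≥ n − E[|E(G)|] = 181 − 18 = 163.
Numerically: ≈ 163.000.
(This is only a lower bound; the true E[α(G)] may be larger.)

E[α(G)] ≥ 163 ≈ 163.000.


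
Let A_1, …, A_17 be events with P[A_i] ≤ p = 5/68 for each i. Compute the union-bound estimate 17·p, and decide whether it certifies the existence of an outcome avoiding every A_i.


Union bound: P[∪_{i=1}^{17} A_i] ≤ Σ_i P[A_i] ≤ 17·p = 17·(5/68) = 5/4.
Numerically: 5/4 ≈ 1.25000.
Is 5/4 < 1? NO.
Since the bound 5/4 is ≥ 1, the union bound is uninformative here; it does NOT by itself certify existence.

17·p = 5/4 ≈ 1.25000; existence NOT certified by the union bound.


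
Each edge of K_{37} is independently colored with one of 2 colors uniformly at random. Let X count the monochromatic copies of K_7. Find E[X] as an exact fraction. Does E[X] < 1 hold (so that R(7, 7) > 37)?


E[X] = C(37, 7) · 2^{1 − 21} = 10295472 · 2^{−20} = 10295472/1048576.
As a reduced fraction: E[X] = 643467/65536 ≈ 9.8185272.
Is E[X] < 1? NO.
Since E[X] ≥ 1, the first-moment bound is inconclusive at n = 37; it does NOT by itself certify R(7, 7) > 37.

E[X] = 643467/65536 ≈ 9.8185272; E[X] ≥ 1; first-moment method inconclusive here.


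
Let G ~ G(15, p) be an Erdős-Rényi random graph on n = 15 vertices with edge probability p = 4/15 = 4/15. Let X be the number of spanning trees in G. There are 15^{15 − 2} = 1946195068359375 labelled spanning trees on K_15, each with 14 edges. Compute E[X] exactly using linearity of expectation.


K_15 has 15^{15 − 2} = 1946195068359375 labelled spanning trees.
For each such spanning tree H, let X_H = 1 if all 14 edges of H are present in G. Then P[X_H = 1] = p^{14} = (4/15)^{14} = 268435456/29192926025390625.
By linearity of expectation: E[X] = Σ_H E[X_H] = 1946195068359375 · p^{14} = 1946195068359375 · 268435456/29192926025390625 = 268435456/15.
Numerically: E[X] ≈ 1.79e+07.

E[X] = 1946195068359375 · (4/15)^{14} = 268435456/15 ≈ 1.79e+07.


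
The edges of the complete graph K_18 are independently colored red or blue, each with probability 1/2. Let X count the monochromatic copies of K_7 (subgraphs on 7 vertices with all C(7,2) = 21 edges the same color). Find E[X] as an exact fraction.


Let X = Σ_S X_S over the C(18, 7) = 31824 subsets S of size 7, where X_S = 1 if the K_7 on S is monochromatic.
For a fixed S, the K_7 on S has C(7, 2) = 21 edges. P[all 21 edges red] = (1/2)^21, and likewise for blue, so P[monochromatic] = 2·(1/2)^21 = 2^{1 − 21} = 1/1048576.
Summing: E[X] = C(18, 7) · 2^{1 − 21} = 31824 · 1/1048576 = 1989/65536.
Numerically: E[X] ≈ 0.030.

E[X] = C(18,7)·2^(1−C(7,2)) = 1989/65536 ≈ 0.030.


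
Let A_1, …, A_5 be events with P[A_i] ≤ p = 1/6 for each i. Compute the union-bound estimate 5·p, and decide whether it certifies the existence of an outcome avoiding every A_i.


Union bound: P[∪_{i=1}^{5} A_i] ≤ Σ_i P[A_i] ≤ 5·p = 5·(1/6) = 5/6.
Numerically: 5/6 ≈ 0.8333.
Is 5/6 < 1? YES.
Since P[∪ A_i] ≤ 5/6 < 1, the complement has P[∩ A_i^c] ≥ 1 − 5/6 = 1/6 > 0, so some outcome avoids every A_i.

5·p = 5/6 ≈ 0.8333; existence CERTIFIED by the union bound.


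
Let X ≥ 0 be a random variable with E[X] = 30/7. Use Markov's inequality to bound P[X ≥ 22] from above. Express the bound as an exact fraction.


μ = E[X] = 30/7, a = 22.
Markov: P[X ≥ 22] ≤ μ/a = (30/7)/22 = 15/77.
Numerically: ≈ 0.1948.
(Since a = 22 > μ = 4.2857, the bound 15/77 is < 1 and informative.)

P[X ≥ 22] ≤ 15/77 ≈ 0.1948.


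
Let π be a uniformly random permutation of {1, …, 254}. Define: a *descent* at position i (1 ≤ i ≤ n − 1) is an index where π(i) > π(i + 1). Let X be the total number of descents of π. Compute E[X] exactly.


Write X = Σ X_I over i = 1, …, 253, with X_I the indicator of one descent.
There are 253 indicators.
For each fixed i, the pair (π(i), π(i+1)) is a uniformly random ordered pair of distinct values from {1, …, 254}; by symmetry P[π(i) > π(i+1)] = 1/2.
By linearity: E[X] = 253 · (1/2) = (254 − 1) · (1/2) = 253/2 ≈ 126.50000.

E[X] = 253/2 = 126.50000.


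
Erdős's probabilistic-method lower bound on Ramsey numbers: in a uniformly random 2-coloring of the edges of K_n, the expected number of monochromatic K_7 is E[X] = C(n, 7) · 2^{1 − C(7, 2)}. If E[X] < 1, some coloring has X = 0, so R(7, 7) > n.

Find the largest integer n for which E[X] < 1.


We need C(n, 7) · 2^{1 − 21} < 1, i.e. C(n, 7) < 2^{21 − 1} = 1048576.
Check values of n near the boundary:
  n = 21: C(21, 7) = 116280; 116280 < 1048576? YES
  n = 22: C(22, 7) = 170544; 170544 < 1048576? YES
  n = 23: C(23, 7) = 245157; 245157 < 1048576? YES
  n = 24: C(24, 7) = 346104; 346104 < 1048576? YES
  n = 25: C(25, 7) = 480700; 480700 < 1048576? YES
  n = 26: C(26, 7) = 657800; 657800 < 1048576? YES
  n = 27: C(27, 7) = 888030; 888030 < 1048576? YES
  n = 28: C(28, 7) = 1184040; 1184040 < 1048576? NO
  n = 29: C(29, 7) = 1560780; 1560780 < 1048576? NO
The largest n with C(n, 7) < 1048576 is n = 27 (where E[X] = 444015/524288 ≈ 0.8468914). Hence R(7, 7) > 27, i.e. R(7, 7) ≥ 28.

Largest n = 27; hence R(7, 7) > 27.


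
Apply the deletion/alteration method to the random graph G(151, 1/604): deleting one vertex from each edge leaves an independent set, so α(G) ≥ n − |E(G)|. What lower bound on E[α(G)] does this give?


E[|E(G)|] = C(151, 2)·p = 11325 · (1/604) = 75/4.
E[α(G)] ≥ n − E[|E(G)|] = 151 − 75/4 = 529/4.
Numerically: ≈ 132.250000.
(This is only a lower bound; the true E[α(G)] may be larger.)

E[α(G)] ≥ 529/4 ≈ 132.250000.


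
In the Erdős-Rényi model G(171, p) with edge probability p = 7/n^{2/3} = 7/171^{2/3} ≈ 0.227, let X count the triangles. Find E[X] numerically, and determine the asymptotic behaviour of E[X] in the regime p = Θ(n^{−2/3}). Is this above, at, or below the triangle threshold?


Number of potential triangles: C(171, 3) = 818805.
Each occurs with probability p³ ≈ (0.227)³ ≈ 1.17301e-02.
By linearity: E[X] = C(171, 3)·p³ ≈ 818805 · 1.17301e-02 ≈ 9604.669.
Since α = 2/3 < 1, p = c/n^{2/3} ≫ 1/n is above the triangle threshold p ~ 1/n. Asymptotically E[X] ~ (c³/6)·n^{3(1−α)} = (7³/6)·n^{1} → ∞; triangles are abundant w.h.p.

E[X] ≈ 9604.669; in regime p = Θ(1/n^{2/3}) E[X] diverges (above the triangle threshold p ~ 1/n).


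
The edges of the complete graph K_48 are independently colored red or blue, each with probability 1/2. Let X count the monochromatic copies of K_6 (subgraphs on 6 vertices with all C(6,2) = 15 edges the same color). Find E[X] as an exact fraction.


Let X = Σ_S X_S over the C(48, 6) = 12271512 subsets S of size 6, where X_S = 1 if the K_6 on S is monochromatic.
For a fixed S, the K_6 on S has C(6, 2) = 15 edges. P[all 15 edges red] = (1/2)^15, and likewise for blue, so P[monochromatic] = 2·(1/2)^15 = 2^{1 − 15} = 1/16384.
By linearity of expectation: E[X] = C(48, 6) · 2^{1 − 15} = 12271512 · 1/16384 = 1533939/2048.
Numerically: E[X] ≈ 748.994.

E[X] = C(48,6)·2^(1−C(6,2)) = 1533939/2048 ≈ 748.994.


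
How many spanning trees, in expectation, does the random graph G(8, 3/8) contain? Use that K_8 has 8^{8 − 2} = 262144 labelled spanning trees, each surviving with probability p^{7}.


K_8 has 8^{8 − 2} = 262144 labelled spanning trees.
For each such spanning tree H, let X_H = 1 if all 7 edges of H are present in G. Then P[X_H = 1] = p^{7} = (3/8)^{7} = 2187/2097152.
By linearity: E[X] = Σ_H E[X_H] = 262144 · p^{7} = 262144 · 2187/2097152 = 2187/8.
Numerically: E[X] ≈ 273.4.

E[X] = 262144 · (3/8)^{7} = 2187/8 ≈ 273.4.


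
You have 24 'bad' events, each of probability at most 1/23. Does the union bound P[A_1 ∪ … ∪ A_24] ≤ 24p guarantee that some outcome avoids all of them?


Union bound: P[∪_{i=1}^{24} A_i] ≤ Σ_i P[A_i] ≤ 24·p = 24·(1/23) = 24/23.
Numerically: 24/23 ≈ 1.0434783.
Is 24/23 < 1? NO.
Since the bound 24/23 is ≥ 1, the union bound is uninformative here; it does NOT by itself certify existence.

24·p = 24/23 ≈ 1.0434783; existence NOT certified by the union bound.


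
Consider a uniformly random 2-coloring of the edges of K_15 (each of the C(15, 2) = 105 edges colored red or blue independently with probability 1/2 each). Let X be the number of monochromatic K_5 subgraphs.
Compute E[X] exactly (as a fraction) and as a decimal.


Let X = Σ_S X_S over the C(15, 5) = 3003 subsets S of size 5, where X_S = 1 if the K_5 on S is monochromatic.
For a fixed S, the K_5 on S has C(5, 2) = 10 edges. P[all 10 edges red] = (1/2)^10, and likewise for blue, so P[monochromatic] = 2·(1/2)^10 = 2^{1 − 10} = 1/512.
Summing: E[X] = C(15, 5) · 2^{1 − 10} = 3003 · 1/512 = 3003/512.
Numerically: E[X] ≈ 5.865.

E[X] = C(15,5)·2^(1−C(5,2)) = 3003/512 ≈ 5.865.


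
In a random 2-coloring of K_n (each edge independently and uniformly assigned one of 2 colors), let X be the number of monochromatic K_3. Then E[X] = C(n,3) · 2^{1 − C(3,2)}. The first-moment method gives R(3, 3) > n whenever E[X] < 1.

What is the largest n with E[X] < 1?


We need C(n, 3) · 2^{1 − 3} < 1, i.e. C(n, 3) < 2^{3 − 1} = 4.
Check values of n near the boundary:
  n = 3: C(3, 3) = 1; 1 < 4? YES
  n = 4: C(4, 3) = 4; 4 < 4? NO
The largest n with C(n, 3) < 4 is n = 3 (where E[X] = 1/4 ≈ 0.2500000). Hence R(3, 3) > 3, i.e. R(3, 3) ≥ 4.

Largest n = 3; hence R(3, 3) > 3.
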